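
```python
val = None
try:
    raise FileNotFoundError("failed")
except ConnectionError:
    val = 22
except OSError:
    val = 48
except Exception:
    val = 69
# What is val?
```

Step-by-step execution trace:
1. `raise FileNotFoundError(...)` raises FileNotFoundError.
2. `except ConnectionError` does not match (FileNotFoundError is not a subclass of ConnectionError); skipped.
3. `except OSError` matches (FileNotFoundError is a subclass of OSError) → val = 48.
4. `except Exception` is not reached.
Result: 48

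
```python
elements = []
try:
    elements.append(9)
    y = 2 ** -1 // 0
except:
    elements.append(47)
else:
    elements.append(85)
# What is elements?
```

Step-by-step execution trace:
1. try: `elements.append(9)` → elements = [9].
2. `y = 2 ** -1 // 0` raises ZeroDivisionError.
3. bare `except` matches → `elements.append(47)` → elements = [9, 47].
4. `else` is skipped (an exception was raised).
Result: [9, 47]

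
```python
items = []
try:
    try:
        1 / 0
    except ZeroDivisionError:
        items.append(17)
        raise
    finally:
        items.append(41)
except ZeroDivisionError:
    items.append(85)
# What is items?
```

Step-by-step execution trace:
1. Inner try: `1 / 0` raises ZeroDivisionError.
2. Inner `except ZeroDivisionError` matches → `items.append(17)` → items = [17].
3. bare `raise` re-raises ZeroDivisionError.
4. Inner `finally` runs during unwinding: `items.append(41)` → items = [17, 41].
5. Outer `except ZeroDivisionError` matches → `items.append(85)` → items = [17, 41, 85].
Result: [17, 41, 85]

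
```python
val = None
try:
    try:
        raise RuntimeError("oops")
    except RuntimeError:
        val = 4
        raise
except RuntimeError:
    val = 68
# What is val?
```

Step-by-step execution trace:
1. Inner try: `raise RuntimeError("oops")` raises RuntimeError.
2. Inner `except RuntimeError` matches → val = 4.
3. bare `raise` re-raises the same RuntimeError.
4. Outer `except RuntimeError` matches → val = 68.
Result: 68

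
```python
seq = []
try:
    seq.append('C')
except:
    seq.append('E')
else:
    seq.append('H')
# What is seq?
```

Step-by-step execution trace:
1. try: `seq.append('C')` → seq = ['C']. No exception raised.
2. `except` is skipped.
3. `else` runs (try completed without exception): `seq.append('H')` → seq = ['C', 'H'].
Result: ['C', 'H']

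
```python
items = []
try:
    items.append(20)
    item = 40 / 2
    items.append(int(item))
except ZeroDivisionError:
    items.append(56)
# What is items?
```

Step-by-step execution trace:
1. try: `items.append(20)` → items = [20].
2. `item = 40 / 2` → item = 20.0. No exception raised.
3. `items.append(int(item))` → items = [20, 20].
4. `except ZeroDivisionError` is skipped (no exception was raised).
Result: [20, 20]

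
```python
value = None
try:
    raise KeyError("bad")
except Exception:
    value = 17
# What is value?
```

Step-by-step execution trace:
1. `raise KeyError(...)` raises KeyError.
2. `except Exception` matches (KeyError is a subclass of Exception) → value = 17.
Result: 17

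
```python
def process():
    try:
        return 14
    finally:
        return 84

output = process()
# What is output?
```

Step-by-step execution trace:
1. `process()` enters try: `return 14` sets pending return value 14.
2. Before returning, `finally: return 84` runs and overrides the pending return.
3. process() returns 84 → output = 84.
Result: 84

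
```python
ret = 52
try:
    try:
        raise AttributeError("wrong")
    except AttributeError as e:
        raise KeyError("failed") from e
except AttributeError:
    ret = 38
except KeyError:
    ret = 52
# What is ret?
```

Step-by-step execution trace:
1. Inner try raises AttributeError; inner `except AttributeError as e` catches it.
2. `raise KeyError(...) from e` raises KeyError (AttributeError is attached as __cause__, but only KeyError is active).
3. Outer `except AttributeError` does not match KeyError; skipped.
4. Outer `except KeyError` matches → ret = 52.
Result: 52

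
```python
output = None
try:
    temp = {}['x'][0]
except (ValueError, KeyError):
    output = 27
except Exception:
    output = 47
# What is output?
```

Step-by-step execution trace:
1. `temp = {}['x'][0]` raises KeyError.
2. `except (ValueError, KeyError)` matches (KeyError is in the tuple) → output = 27.
3. `except Exception` is not reached.
Result: 27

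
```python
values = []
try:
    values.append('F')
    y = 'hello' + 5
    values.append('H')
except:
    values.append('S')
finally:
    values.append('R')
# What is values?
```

Step-by-step execution trace:
1. try: `values.append('F')` → values = ['F'].
2. `y = 'hello' + 5` raises TypeError; `values.append('H')` is not reached.
3. bare `except` matches → `values.append('S')` → values = ['F', 'S'].
4. finally always runs: `values.append('R')` → values = ['F', 'S', 'R'].
Result: ['F', 'S', 'R']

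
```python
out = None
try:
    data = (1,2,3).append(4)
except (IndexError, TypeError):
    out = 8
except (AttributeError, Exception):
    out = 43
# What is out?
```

Step-by-step execution trace:
1. `data = (1,2,3).append(4)` raises AttributeError.
2. `except (IndexError, TypeError)` does not match AttributeError; skipped.
3. `except (AttributeError, Exception)` matches (AttributeError is in the tuple) → out = 43.
Result: 43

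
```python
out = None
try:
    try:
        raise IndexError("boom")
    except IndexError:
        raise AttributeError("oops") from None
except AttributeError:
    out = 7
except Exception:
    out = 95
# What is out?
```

Step-by-step execution trace:
1. Inner try raises IndexError; inner `except IndexError` catches it.
2. `raise AttributeError(...) from None` raises AttributeError (from None suppresses __context__, but the active exception is still AttributeError).
3. Outer `except AttributeError` matches → out = 7.
4. `except Exception` is not reached.
Result: 7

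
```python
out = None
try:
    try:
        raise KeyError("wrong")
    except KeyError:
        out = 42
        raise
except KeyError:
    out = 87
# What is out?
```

Step-by-step execution trace:
1. Inner try: `raise KeyError("wrong")` raises KeyError.
2. Inner `except KeyError` matches → out = 42.
3. bare `raise` re-raises the same KeyError.
4. Outer `except KeyError` matches → out = 87.
Result: 87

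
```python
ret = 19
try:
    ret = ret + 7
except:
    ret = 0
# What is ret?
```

Step-by-step execution trace:
1. ret starts at 19.
2. try: `ret = ret + 7` → ret = 26. No exception raised.
3. `except` is skipped.
Result: 26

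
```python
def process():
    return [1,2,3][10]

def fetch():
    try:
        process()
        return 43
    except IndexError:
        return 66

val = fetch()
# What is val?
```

Step-by-step execution trace:
1. `fetch()` calls `process()`.
2. `process()` evaluates `[1,2,3][10]`, which raises IndexError; it propagates to the caller.
3. `return 43` is not reached.
4. `except IndexError` in fetch matches → returns 66.
5. val = 66.
Result: 66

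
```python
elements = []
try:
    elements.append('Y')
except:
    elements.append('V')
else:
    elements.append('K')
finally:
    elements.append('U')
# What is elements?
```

Step-by-step execution trace:
1. try: `elements.append('Y')` → elements = ['Y']. No exception raised.
2. `except` is skipped.
3. `else` runs: `elements.append('K')` → elements = ['Y', 'K'].
4. `finally` always runs: `elements.append('U')` → elements = ['Y', 'K', 'U'].
Result: ['Y', 'K', 'U']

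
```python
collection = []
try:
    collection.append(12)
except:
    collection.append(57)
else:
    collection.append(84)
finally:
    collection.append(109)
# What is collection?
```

Step-by-step execution trace:
1. try: `collection.append(12)` → collection = [12]. No exception raised.
2. `except` is skipped.
3. `else` runs: `collection.append(84)` → collection = [12, 84].
4. `finally` always runs: `collection.append(109)` → collection = [12, 84, 109].
Result: [12, 84, 109]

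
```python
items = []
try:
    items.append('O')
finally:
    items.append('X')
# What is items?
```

Step-by-step execution trace:
1. try: `items.append('O')` → items = ['O'].
2. The try body completes without raising.
3. finally always runs: `items.append('X')` → items = ['O', 'X'].
Result: ['O', 'X']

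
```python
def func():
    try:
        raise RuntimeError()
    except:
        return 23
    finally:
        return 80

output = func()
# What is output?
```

Step-by-step execution trace:
1. `func()` enters try: `raise RuntimeError()` raises RuntimeError.
2. bare `except` matches → `return 23` sets pending return value 23.
3. Before returning, `finally: return 80` runs and overrides the pending return.
4. func() returns 80 → output = 80.
Result: 80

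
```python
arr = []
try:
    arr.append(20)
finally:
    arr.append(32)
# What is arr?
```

Step-by-step execution trace:
1. try: `arr.append(20)` → arr = [20].
2. The try body completes without raising.
3. finally always runs: `arr.append(32)` → arr = [20, 32].
Result: [20, 32]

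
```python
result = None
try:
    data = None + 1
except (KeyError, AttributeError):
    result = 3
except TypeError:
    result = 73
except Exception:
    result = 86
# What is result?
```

Step-by-step execution trace:
1. `data = None + 1` raises TypeError.
2. `except (KeyError, AttributeError)` does not match TypeError; skipped.
3. `except TypeError` matches (exact type match) → result = 73.
4. `except Exception` is not reached.
Result: 73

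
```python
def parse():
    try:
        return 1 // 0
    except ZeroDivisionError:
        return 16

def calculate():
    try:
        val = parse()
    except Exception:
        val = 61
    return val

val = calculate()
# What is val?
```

Step-by-step execution trace:
1. `calculate()` calls `parse()`.
2. In parse: `1 // 0` raises ZeroDivisionError; `except ZeroDivisionError` catches it → returns 16.
3. In calculate: `val = parse()` → val = 16. No exception reaches calculate.
4. `except Exception` is skipped; calculate returns 16.
5. val = 16.
Result: 16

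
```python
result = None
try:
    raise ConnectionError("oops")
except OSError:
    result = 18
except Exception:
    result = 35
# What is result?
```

Step-by-step execution trace:
1. `raise ConnectionError(...)` raises ConnectionError.
2. `except OSError` matches (ConnectionError is a subclass of OSError) → result = 18.
3. `except Exception` is not reached.
Result: 18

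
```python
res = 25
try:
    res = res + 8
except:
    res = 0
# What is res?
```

Step-by-step execution trace:
1. res starts at 25.
2. try: `res = res + 8` → res = 33. No exception raised.
3. `except` is skipped.
Result: 33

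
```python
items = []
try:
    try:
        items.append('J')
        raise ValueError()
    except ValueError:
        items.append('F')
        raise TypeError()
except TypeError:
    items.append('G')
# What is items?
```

Step-by-step execution trace:
1. Inner try: `items.append('J')` → items = ['J'].
2. `raise ValueError()` raises ValueError.
3. Inner `except ValueError` matches → `items.append('F')` → items = ['J', 'F'].
4. `raise TypeError()` raises TypeError; propagates to outer try.
5. Outer `except TypeError` matches → `items.append('G')` → items = ['J', 'F', 'G'].
Result: ['J', 'F', 'G']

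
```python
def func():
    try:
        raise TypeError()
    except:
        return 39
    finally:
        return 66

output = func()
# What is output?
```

Step-by-step execution trace:
1. `func()` enters try: `raise TypeError()` raises TypeError.
2. bare `except` matches → `return 39` sets pending return value 39.
3. Before returning, `finally: return 66` runs and overrides the pending return.
4. func() returns 66 → output = 66.
Result: 66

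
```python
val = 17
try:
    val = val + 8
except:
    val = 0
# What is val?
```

Step-by-step execution trace:
1. val starts at 17.
2. try: `val = val + 8` → val = 25. No exception raised.
3. `except` is skipped.
Result: 25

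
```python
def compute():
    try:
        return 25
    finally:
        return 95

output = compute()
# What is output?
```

Step-by-step execution trace:
1. `compute()` enters try: `return 25` sets pending return value 25.
2. Before returning, `finally: return 95` runs and overrides the pending return.
3. compute() returns 95 → output = 95.
Result: 95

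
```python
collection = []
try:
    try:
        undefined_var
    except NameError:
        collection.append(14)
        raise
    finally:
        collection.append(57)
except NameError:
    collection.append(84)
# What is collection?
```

Step-by-step execution trace:
1. Inner try: `undefined_var` raises NameError.
2. Inner `except NameError` matches → `collection.append(14)` → collection = [14].
3. bare `raise` re-raises NameError.
4. Inner `finally` runs during unwinding: `collection.append(57)` → collection = [14, 57].
5. Outer `except NameError` matches → `collection.append(84)` → collection = [14, 57, 84].
Result: [14, 57, 84]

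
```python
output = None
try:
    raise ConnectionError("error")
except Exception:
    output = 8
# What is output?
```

Step-by-step execution trace:
1. `raise ConnectionError(...)` raises ConnectionError.
2. `except Exception` matches (ConnectionError is a subclass of Exception) → output = 8.
Result: 8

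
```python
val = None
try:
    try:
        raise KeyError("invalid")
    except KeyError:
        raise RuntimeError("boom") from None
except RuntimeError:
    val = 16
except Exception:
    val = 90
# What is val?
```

Step-by-step execution trace:
1. Inner try raises KeyError; inner `except KeyError` catches it.
2. `raise RuntimeError(...) from None` raises RuntimeError (from None suppresses __context__, but the active exception is still RuntimeError).
3. Outer `except RuntimeError` matches → val = 16.
4. `except Exception` is not reached.
Result: 16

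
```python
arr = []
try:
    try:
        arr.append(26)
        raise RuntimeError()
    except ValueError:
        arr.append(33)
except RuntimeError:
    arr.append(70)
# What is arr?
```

Step-by-step execution trace:
1. Inner try: `arr.append(26)` → arr = [26].
2. `raise RuntimeError()` raises RuntimeError.
3. Inner `except ValueError` does not match RuntimeError; exception propagates to outer try.
4. Outer `except RuntimeError` matches → `arr.append(70)` → arr = [26, 70].
Result: [26, 70]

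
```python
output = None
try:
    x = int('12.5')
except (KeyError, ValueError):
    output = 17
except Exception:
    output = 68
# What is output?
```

Step-by-step execution trace:
1. `x = int('12.5')` raises ValueError.
2. `except (KeyError, ValueError)` matches (ValueError is in the tuple) → output = 17.
3. `except Exception` is not reached.
Result: 17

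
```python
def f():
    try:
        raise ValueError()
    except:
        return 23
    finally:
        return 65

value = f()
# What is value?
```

Step-by-step execution trace:
1. `f()` enters try: `raise ValueError()` raises ValueError.
2. bare `except` matches → `return 23` sets pending return value 23.
3. Before returning, `finally: return 65` runs and overrides the pending return.
4. f() returns 65 → value = 65.
Result: 65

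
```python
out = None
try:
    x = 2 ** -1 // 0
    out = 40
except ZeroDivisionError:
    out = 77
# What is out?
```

Step-by-step execution trace:
1. `x = 2 ** -1 // 0` raises ZeroDivisionError.
2. `out = 40` is not reached.
3. `except ZeroDivisionError` matches → out = 77.
Result: 77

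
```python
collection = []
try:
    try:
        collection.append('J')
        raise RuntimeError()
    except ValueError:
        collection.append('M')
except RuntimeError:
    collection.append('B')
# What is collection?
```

Step-by-step execution trace:
1. Inner try: `collection.append('J')` → collection = ['J'].
2. `raise RuntimeError()` raises RuntimeError.
3. Inner `except ValueError` does not match RuntimeError; exception propagates to outer try.
4. Outer `except RuntimeError` matches → `collection.append('B')` → collection = ['J', 'B'].
Result: ['J', 'B']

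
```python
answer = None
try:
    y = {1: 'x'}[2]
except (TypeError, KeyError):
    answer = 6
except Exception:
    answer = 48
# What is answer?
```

Step-by-step execution trace:
1. `y = {1: 'x'}[2]` raises KeyError.
2. `except (TypeError, KeyError)` matches (KeyError is in the tuple) → answer = 6.
3. `except Exception` is not reached.
Result: 6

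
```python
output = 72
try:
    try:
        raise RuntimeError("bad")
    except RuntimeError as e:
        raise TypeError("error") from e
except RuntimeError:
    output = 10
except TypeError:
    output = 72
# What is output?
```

Step-by-step execution trace:
1. Inner try raises RuntimeError; inner `except RuntimeError as e` catches it.
2. `raise TypeError(...) from e` raises TypeError (RuntimeError is attached as __cause__, but only TypeError is active).
3. Outer `except RuntimeError` does not match TypeError; skipped.
4. Outer `except TypeError` matches → output = 72.
Result: 72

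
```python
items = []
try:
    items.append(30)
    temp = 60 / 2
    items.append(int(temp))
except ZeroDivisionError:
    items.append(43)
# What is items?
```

Step-by-step execution trace:
1. try: `items.append(30)` → items = [30].
2. `temp = 60 / 2` → temp = 30.0. No exception raised.
3. `items.append(int(temp))` → items = [30, 30].
4. `except ZeroDivisionError` is skipped (no exception was raised).
Result: [30, 30]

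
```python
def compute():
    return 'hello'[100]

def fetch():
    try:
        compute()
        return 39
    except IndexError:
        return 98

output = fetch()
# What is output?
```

Step-by-step execution trace:
1. `fetch()` calls `compute()`.
2. `compute()` evaluates `'hello'[100]`, which raises IndexError; it propagates to the caller.
3. `return 39` is not reached.
4. `except IndexError` in fetch matches → returns 98.
5. output = 98.
Result: 98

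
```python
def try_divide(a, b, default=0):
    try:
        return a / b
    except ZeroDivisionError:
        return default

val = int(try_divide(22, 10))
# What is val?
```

Step-by-step execution trace:
1. `try_divide(22, 10)` enters try: `return 22 / 10` → returns 2.2. No exception raised.
2. `except ZeroDivisionError` is skipped.
3. `int(2.2)` → 2 → val = 2.
Result: 2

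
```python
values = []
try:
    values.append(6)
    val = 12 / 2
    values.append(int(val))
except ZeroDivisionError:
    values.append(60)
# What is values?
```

Step-by-step execution trace:
1. try: `values.append(6)` → values = [6].
2. `val = 12 / 2` → val = 6.0. No exception raised.
3. `values.append(int(val))` → values = [6, 6].
4. `except ZeroDivisionError` is skipped (no exception was raised).
Result: [6, 6]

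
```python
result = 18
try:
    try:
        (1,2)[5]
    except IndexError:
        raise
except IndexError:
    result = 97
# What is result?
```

Step-by-step execution trace:
1. Inner try: `(1,2)[5]` raises IndexError.
2. Inner `except IndexError` matches; bare `raise` re-raises the same IndexError.
3. Outer `except IndexError` matches → result = 97.
Result: 97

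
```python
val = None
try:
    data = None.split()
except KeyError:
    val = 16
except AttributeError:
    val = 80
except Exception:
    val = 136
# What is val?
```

Step-by-step execution trace:
1. `data = None.split()` raises AttributeError.
2. `except KeyError` does not match AttributeError; skipped.
3. `except AttributeError` matches → val = 80.
4. Remaining except clauses are skipped.
Result: 80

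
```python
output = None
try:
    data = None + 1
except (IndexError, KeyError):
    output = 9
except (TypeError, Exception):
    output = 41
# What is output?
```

Step-by-step execution trace:
1. `data = None + 1` raises TypeError.
2. `except (IndexError, KeyError)` does not match TypeError; skipped.
3. `except (TypeError, Exception)` matches (TypeError is in the tuple) → output = 41.
Result: 41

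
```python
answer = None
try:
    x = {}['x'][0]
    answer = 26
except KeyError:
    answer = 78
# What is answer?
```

Step-by-step execution trace:
1. `x = {}['x'][0]` raises KeyError.
2. `answer = 26` is not reached.
3. `except KeyError` matches → answer = 78.
Result: 78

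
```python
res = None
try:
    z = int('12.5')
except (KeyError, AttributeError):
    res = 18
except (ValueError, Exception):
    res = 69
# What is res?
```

Step-by-step execution trace:
1. `z = int('12.5')` raises ValueError.
2. `except (KeyError, AttributeError)` does not match ValueError; skipped.
3. `except (ValueError, Exception)` matches (ValueError is in the tuple) → res = 69.
Result: 69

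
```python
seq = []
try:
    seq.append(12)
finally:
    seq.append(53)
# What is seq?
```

Step-by-step execution trace:
1. try: `seq.append(12)` → seq = [12].
2. The try body completes without raising.
3. finally always runs: `seq.append(53)` → seq = [12, 53].
Result: [12, 53]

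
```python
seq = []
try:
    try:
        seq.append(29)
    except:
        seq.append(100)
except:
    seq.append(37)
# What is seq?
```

Step-by-step execution trace:
1. Inner try: `seq.append(29)` → seq = [29]. No exception raised.
2. Inner `except` is skipped.
3. Inner try completes normally; outer `except` is skipped.
Result: [29]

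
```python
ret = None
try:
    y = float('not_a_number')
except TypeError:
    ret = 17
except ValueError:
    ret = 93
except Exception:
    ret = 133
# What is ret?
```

Step-by-step execution trace:
1. `y = float('not_a_number')` raises ValueError.
2. `except TypeError` does not match ValueError; skipped.
3. `except ValueError` matches → ret = 93.
4. Remaining except clauses are skipped.
Result: 93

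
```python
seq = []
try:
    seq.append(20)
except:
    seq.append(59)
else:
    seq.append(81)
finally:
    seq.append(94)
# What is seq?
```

Step-by-step execution trace:
1. try: `seq.append(20)` → seq = [20]. No exception raised.
2. `except` is skipped.
3. `else` runs: `seq.append(81)` → seq = [20, 81].
4. `finally` always runs: `seq.append(94)` → seq = [20, 81, 94].
Result: [20, 81, 94]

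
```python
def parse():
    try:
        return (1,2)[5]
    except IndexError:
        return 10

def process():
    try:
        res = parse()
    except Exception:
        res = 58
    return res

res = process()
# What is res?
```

Step-by-step execution trace:
1. `process()` calls `parse()`.
2. In parse: `(1,2)[5]` raises IndexError; `except IndexError` catches it → returns 10.
3. In process: `res = parse()` → res = 10. No exception reaches process.
4. `except Exception` is skipped; process returns 10.
5. res = 10.
Result: 10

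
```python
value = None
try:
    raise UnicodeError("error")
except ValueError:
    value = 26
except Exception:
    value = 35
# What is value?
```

Step-by-step execution trace:
1. `raise UnicodeError(...)` raises UnicodeError.
2. `except ValueError` matches (UnicodeError is a subclass of ValueError) → value = 26.
3. `except Exception` is not reached.
Result: 26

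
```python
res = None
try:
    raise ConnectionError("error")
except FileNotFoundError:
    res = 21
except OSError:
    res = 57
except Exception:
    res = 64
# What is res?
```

Step-by-step execution trace:
1. `raise ConnectionError(...)` raises ConnectionError.
2. `except FileNotFoundError` does not match (ConnectionError is not a subclass of FileNotFoundError); skipped.
3. `except OSError` matches (ConnectionError is a subclass of OSError) → res = 57.
4. `except Exception` is not reached.
Result: 57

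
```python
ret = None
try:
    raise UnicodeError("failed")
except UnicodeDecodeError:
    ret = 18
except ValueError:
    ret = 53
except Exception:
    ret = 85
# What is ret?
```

Step-by-step execution trace:
1. `raise UnicodeError(...)` raises UnicodeError.
2. `except UnicodeDecodeError` does not match (UnicodeError is not a subclass of UnicodeDecodeError); skipped.
3. `except ValueError` matches (UnicodeError is a subclass of ValueError) → ret = 53.
4. `except Exception` is not reached.
Result: 53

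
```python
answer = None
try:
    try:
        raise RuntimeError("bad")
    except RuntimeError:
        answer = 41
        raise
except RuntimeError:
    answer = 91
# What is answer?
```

Step-by-step execution trace:
1. Inner try: `raise RuntimeError("bad")` raises RuntimeError.
2. Inner `except RuntimeError` matches → answer = 41.
3. bare `raise` re-raises the same RuntimeError.
4. Outer `except RuntimeError` matches → answer = 91.
Result: 91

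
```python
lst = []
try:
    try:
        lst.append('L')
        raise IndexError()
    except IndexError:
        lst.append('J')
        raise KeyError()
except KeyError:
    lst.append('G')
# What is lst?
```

Step-by-step execution trace:
1. Inner try: `lst.append('L')` → lst = ['L'].
2. `raise IndexError()` raises IndexError.
3. Inner `except IndexError` matches → `lst.append('J')` → lst = ['L', 'J'].
4. `raise KeyError()` raises KeyError; propagates to outer try.
5. Outer `except KeyError` matches → `lst.append('G')` → lst = ['L', 'J', 'G'].
Result: ['L', 'J', 'G']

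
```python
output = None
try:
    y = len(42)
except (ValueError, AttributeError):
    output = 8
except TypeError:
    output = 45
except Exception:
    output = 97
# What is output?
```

Step-by-step execution trace:
1. `y = len(42)` raises TypeError.
2. `except (ValueError, AttributeError)` does not match TypeError; skipped.
3. `except TypeError` matches (exact type match) → output = 45.
4. `except Exception` is not reached.
Result: 45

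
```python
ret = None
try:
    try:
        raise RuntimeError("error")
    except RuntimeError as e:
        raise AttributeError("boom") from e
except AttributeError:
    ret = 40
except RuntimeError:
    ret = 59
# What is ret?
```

Step-by-step execution trace:
1. Inner try raises RuntimeError; inner `except RuntimeError as e` catches it.
2. `raise AttributeError(...) from e` raises AttributeError (RuntimeError is attached as __cause__, but only AttributeError is active).
3. Outer `except AttributeError` matches → ret = 40.
4. `except RuntimeError` is not reached.
Result: 40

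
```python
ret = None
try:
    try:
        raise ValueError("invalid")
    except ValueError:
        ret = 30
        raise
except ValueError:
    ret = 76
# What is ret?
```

Step-by-step execution trace:
1. Inner try: `raise ValueError("invalid")` raises ValueError.
2. Inner `except ValueError` matches → ret = 30.
3. bare `raise` re-raises the same ValueError.
4. Outer `except ValueError` matches → ret = 76.
Result: 76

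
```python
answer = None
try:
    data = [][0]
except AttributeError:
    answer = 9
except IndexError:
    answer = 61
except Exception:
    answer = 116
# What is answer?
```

Step-by-step execution trace:
1. `data = [][0]` raises IndexError.
2. `except AttributeError` does not match IndexError; skipped.
3. `except IndexError` matches → answer = 61.
4. Remaining except clauses are skipped.
Result: 61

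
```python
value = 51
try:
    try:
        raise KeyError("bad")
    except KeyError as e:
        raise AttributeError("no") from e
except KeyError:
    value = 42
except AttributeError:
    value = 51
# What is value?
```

Step-by-step execution trace:
1. Inner try raises KeyError; inner `except KeyError as e` catches it.
2. `raise AttributeError(...) from e` raises AttributeError (KeyError is attached as __cause__, but only AttributeError is active).
3. Outer `except KeyError` does not match AttributeError; skipped.
4. Outer `except AttributeError` matches → value = 51.
Result: 51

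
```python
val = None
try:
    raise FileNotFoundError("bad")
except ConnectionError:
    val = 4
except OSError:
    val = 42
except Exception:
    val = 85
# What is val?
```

Step-by-step execution trace:
1. `raise FileNotFoundError(...)` raises FileNotFoundError.
2. `except ConnectionError` does not match (FileNotFoundError is not a subclass of ConnectionError); skipped.
3. `except OSError` matches (FileNotFoundError is a subclass of OSError) → val = 42.
4. `except Exception` is not reached.
Result: 42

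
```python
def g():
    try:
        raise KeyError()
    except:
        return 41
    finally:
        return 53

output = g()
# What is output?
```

Step-by-step execution trace:
1. `g()` enters try: `raise KeyError()` raises KeyError.
2. bare `except` matches → `return 41` sets pending return value 41.
3. Before returning, `finally: return 53` runs and overrides the pending return.
4. g() returns 53 → output = 53.
Result: 53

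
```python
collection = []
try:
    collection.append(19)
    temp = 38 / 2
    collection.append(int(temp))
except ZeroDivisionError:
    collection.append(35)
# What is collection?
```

Step-by-step execution trace:
1. try: `collection.append(19)` → collection = [19].
2. `temp = 38 / 2` → temp = 19.0. No exception raised.
3. `collection.append(int(temp))` → collection = [19, 19].
4. `except ZeroDivisionError` is skipped (no exception was raised).
Result: [19, 19]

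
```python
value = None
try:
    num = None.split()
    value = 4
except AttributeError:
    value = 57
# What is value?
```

Step-by-step execution trace:
1. `num = None.split()` raises AttributeError.
2. `value = 4` is not reached.
3. `except AttributeError` matches → value = 57.
Result: 57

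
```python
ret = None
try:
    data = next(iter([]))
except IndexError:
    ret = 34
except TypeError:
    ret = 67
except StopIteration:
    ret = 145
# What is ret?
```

Step-by-step execution trace:
1. `data = next(iter([]))` raises StopIteration.
2. `except IndexError` does not match StopIteration; skipped.
3. `except TypeError` does not match StopIteration; skipped.
4. `except StopIteration` matches → ret = 145.
Result: 145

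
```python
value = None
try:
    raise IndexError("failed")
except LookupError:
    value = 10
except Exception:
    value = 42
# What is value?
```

Step-by-step execution trace:
1. `raise IndexError(...)` raises IndexError.
2. `except LookupError` matches (IndexError is a subclass of LookupError) → value = 10.
3. `except Exception` is not reached.
Result: 10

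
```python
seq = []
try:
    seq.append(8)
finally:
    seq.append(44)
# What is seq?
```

Step-by-step execution trace:
1. try: `seq.append(8)` → seq = [8].
2. The try body completes without raising.
3. finally always runs: `seq.append(44)` → seq = [8, 44].
Result: [8, 44]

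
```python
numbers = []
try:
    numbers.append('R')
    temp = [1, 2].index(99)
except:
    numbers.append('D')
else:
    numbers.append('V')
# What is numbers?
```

Step-by-step execution trace:
1. try: `numbers.append('R')` → numbers = ['R'].
2. `temp = [1, 2].index(99)` raises ValueError.
3. bare `except` matches → `numbers.append('D')` → numbers = ['R', 'D'].
4. `else` is skipped (an exception was raised).
Result: ['R', 'D']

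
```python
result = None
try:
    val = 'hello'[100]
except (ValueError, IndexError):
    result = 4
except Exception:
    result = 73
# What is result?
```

Step-by-step execution trace:
1. `val = 'hello'[100]` raises IndexError.
2. `except (ValueError, IndexError)` matches (IndexError is in the tuple) → result = 4.
3. `except Exception` is not reached.
Result: 4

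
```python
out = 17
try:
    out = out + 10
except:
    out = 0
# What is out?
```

Step-by-step execution trace:
1. out starts at 17.
2. try: `out = out + 10` → out = 27. No exception raised.
3. `except` is skipped.
Result: 27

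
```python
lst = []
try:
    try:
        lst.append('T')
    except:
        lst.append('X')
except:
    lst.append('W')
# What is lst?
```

Step-by-step execution trace:
1. Inner try: `lst.append('T')` → lst = ['T']. No exception raised.
2. Inner `except` is skipped.
3. Inner try completes normally; outer `except` is skipped.
Result: ['T']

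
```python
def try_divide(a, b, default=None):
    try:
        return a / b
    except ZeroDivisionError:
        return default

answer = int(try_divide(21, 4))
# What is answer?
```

Step-by-step execution trace:
1. `try_divide(21, 4)` enters try: `return 21 / 4` → returns 5.25. No exception raised.
2. `except ZeroDivisionError` is skipped.
3. `int(5.25)` → 5 → answer = 5.
Result: 5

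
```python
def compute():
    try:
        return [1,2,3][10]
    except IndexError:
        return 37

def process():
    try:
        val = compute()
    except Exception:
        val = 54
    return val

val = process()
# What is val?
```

Step-by-step execution trace:
1. `process()` calls `compute()`.
2. In compute: `[1,2,3][10]` raises IndexError; `except IndexError` catches it → returns 37.
3. In process: `val = compute()` → val = 37. No exception reaches process.
4. `except Exception` is skipped; process returns 37.
5. val = 37.
Result: 37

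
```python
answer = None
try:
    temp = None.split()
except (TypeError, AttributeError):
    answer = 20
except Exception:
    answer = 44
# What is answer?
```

Step-by-step execution trace:
1. `temp = None.split()` raises AttributeError.
2. `except (TypeError, AttributeError)` matches (AttributeError is in the tuple) → answer = 20.
3. `except Exception` is not reached.
Result: 20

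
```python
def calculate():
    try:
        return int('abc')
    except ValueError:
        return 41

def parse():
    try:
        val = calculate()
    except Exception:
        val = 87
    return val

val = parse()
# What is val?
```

Step-by-step execution trace:
1. `parse()` calls `calculate()`.
2. In calculate: `int('abc')` raises ValueError; `except ValueError` catches it → returns 41.
3. In parse: `val = calculate()` → val = 41. No exception reaches parse.
4. `except Exception` is skipped; parse returns 41.
5. val = 41.
Result: 41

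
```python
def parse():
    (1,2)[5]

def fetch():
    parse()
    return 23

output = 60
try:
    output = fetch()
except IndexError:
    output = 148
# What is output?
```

Step-by-step execution trace:
1. output starts at 60.
2. try: `fetch()` calls `parse()`.
3. `parse()` evaluates `(1,2)[5]`, which raises IndexError; it propagates through fetch (uncaught).
4. `return 23` in fetch is not reached; the assignment to output does not complete.
5. `except IndexError` matches → output = 148.
Result: 148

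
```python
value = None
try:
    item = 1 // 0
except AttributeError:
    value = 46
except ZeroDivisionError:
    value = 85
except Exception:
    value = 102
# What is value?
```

Step-by-step execution trace:
1. `item = 1 // 0` raises ZeroDivisionError.
2. `except AttributeError` does not match ZeroDivisionError; skipped.
3. `except ZeroDivisionError` matches → value = 85.
4. Remaining except clauses are skipped.
Result: 85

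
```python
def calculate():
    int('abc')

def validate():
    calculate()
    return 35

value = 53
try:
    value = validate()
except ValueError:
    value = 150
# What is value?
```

Step-by-step execution trace:
1. value starts at 53.
2. try: `validate()` calls `calculate()`.
3. `calculate()` evaluates `int('abc')`, which raises ValueError; it propagates through validate (uncaught).
4. `return 35` in validate is not reached; the assignment to value does not complete.
5. `except ValueError` matches → value = 150.
Result: 150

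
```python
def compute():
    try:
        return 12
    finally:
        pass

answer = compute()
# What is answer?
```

Step-by-step execution trace:
1. `compute()` enters try: `return 12` sets pending return value 12.
2. Before returning, `finally: pass` runs (no effect).
3. compute() returns 12 → answer = 12.
Result: 12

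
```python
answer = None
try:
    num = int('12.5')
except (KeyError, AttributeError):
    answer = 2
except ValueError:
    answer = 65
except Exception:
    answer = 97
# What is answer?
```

Step-by-step execution trace:
1. `num = int('12.5')` raises ValueError.
2. `except (KeyError, AttributeError)` does not match ValueError; skipped.
3. `except ValueError` matches (exact type match) → answer = 65.
4. `except Exception` is not reached.
Result: 65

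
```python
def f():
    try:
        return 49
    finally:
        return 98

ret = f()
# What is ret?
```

Step-by-step execution trace:
1. `f()` enters try: `return 49` sets pending return value 49.
2. Before returning, `finally: return 98` runs and overrides the pending return.
3. f() returns 98 → ret = 98.
Result: 98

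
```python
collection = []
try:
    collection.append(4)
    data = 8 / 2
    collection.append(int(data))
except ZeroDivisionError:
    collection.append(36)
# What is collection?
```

Step-by-step execution trace:
1. try: `collection.append(4)` → collection = [4].
2. `data = 8 / 2` → data = 4.0. No exception raised.
3. `collection.append(int(data))` → collection = [4, 4].
4. `except ZeroDivisionError` is skipped (no exception was raised).
Result: [4, 4]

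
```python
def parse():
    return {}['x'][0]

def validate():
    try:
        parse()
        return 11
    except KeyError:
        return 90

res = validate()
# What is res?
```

Step-by-step execution trace:
1. `validate()` calls `parse()`.
2. `parse()` evaluates `{}['x'][0]`, which raises KeyError; it propagates to the caller.
3. `return 11` is not reached.
4. `except KeyError` in validate matches → returns 90.
5. res = 90.
Result: 90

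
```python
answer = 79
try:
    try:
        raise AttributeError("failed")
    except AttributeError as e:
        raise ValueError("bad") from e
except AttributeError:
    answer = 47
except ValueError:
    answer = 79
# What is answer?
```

Step-by-step execution trace:
1. Inner try raises AttributeError; inner `except AttributeError as e` catches it.
2. `raise ValueError(...) from e` raises ValueError (AttributeError is attached as __cause__, but only ValueError is active).
3. Outer `except AttributeError` does not match ValueError; skipped.
4. Outer `except ValueError` matches → answer = 79.
Result: 79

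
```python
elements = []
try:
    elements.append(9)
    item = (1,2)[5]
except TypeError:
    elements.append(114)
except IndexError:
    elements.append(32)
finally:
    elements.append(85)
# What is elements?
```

Step-by-step execution trace:
1. try: `elements.append(9)` → elements = [9].
2. `item = (1,2)[5]` raises IndexError.
3. `except TypeError` does not match IndexError; skipped.
4. `except IndexError` matches → `elements.append(32)` → elements = [9, 32].
5. finally always runs: `elements.append(85)` → elements = [9, 32, 85].
Result: [9, 32, 85]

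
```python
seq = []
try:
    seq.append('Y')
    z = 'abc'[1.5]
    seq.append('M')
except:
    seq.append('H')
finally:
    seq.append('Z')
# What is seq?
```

Step-by-step execution trace:
1. try: `seq.append('Y')` → seq = ['Y'].
2. `z = 'abc'[1.5]` raises TypeError; `seq.append('M')` is not reached.
3. bare `except` matches → `seq.append('H')` → seq = ['Y', 'H'].
4. finally always runs: `seq.append('Z')` → seq = ['Y', 'H', 'Z'].
Result: ['Y', 'H', 'Z']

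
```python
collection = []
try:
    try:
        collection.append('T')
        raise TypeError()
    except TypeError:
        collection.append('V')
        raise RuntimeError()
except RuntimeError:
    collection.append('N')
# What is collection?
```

Step-by-step execution trace:
1. Inner try: `collection.append('T')` → collection = ['T'].
2. `raise TypeError()` raises TypeError.
3. Inner `except TypeError` matches → `collection.append('V')` → collection = ['T', 'V'].
4. `raise RuntimeError()` raises RuntimeError; propagates to outer try.
5. Outer `except RuntimeError` matches → `collection.append('N')` → collection = ['T', 'V', 'N'].
Result: ['T', 'V', 'N']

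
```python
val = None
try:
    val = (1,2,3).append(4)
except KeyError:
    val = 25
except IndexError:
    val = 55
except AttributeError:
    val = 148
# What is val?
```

Step-by-step execution trace:
1. `val = (1,2,3).append(4)` raises AttributeError.
2. `except KeyError` does not match AttributeError; skipped.
3. `except IndexError` does not match AttributeError; skipped.
4. `except AttributeError` matches → val = 148.
Result: 148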